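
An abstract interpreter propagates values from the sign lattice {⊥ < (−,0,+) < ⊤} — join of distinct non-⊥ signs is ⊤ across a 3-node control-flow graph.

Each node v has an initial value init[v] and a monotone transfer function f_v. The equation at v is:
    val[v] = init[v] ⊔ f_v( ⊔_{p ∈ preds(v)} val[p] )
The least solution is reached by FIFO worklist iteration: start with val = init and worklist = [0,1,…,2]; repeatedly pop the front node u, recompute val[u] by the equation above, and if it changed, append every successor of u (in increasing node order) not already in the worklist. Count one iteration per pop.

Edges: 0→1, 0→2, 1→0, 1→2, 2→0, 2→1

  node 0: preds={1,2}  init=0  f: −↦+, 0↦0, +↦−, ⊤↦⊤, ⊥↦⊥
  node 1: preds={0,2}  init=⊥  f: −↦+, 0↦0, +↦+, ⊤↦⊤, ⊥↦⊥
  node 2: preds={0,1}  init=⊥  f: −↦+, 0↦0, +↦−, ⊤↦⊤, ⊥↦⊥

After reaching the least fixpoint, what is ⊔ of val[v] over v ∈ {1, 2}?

Trace (5 dequeues):
  [1] u=0 | in ⊥ | out 0 | ==
  [2] u=1 | in 0 | out 0 | prev ⊥ | push {0}
  [3] u=2 | in 0 | out 0 | prev ⊥ | push {1}
  [4] u=0 | in 0 | out 0 | ==
  [5] u=1 | in 0 | out 0 | ==

Converged values:
  [0] 0
  [1] 0
  [2] 0

0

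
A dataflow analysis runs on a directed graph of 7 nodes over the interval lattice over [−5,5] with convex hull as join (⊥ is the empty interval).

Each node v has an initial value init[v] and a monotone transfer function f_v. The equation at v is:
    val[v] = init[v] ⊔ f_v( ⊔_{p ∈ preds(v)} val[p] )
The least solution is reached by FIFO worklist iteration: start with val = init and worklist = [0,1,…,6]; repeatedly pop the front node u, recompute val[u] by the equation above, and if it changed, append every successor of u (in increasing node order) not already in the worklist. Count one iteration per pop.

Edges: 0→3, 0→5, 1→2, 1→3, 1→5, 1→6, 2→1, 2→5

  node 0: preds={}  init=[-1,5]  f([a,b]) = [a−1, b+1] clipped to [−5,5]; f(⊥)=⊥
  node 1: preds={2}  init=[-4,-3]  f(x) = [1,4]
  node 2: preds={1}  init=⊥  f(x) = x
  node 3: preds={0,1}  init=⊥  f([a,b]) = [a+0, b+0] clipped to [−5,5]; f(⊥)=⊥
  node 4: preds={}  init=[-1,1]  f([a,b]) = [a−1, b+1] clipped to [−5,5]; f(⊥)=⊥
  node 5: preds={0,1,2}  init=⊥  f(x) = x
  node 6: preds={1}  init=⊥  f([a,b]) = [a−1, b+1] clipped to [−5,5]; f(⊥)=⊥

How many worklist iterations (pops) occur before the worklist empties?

8

Worklist (8 pops):
  #1 pop 0: in=⊥ → [-1,5] (no change)
  #2 pop 1: in=⊥ → [-4,4] (was [-4,-3]); enqueue []
  #3 pop 2: in=[-4,4] → [-4,4] (was ⊥); enqueue [1]
  #4 pop 3: in=[-4,5] → [-4,5] (was ⊥); enqueue []
  #5 pop 4: in=⊥ → [-1,1] (no change)
  #6 pop 5: in=[-4,5] → [-4,5] (was ⊥); enqueue []
  #7 pop 6: in=[-4,4] → [-5,5] (was ⊥); enqueue []
  #8 pop 1: in=[-4,4] → [-4,4] (no change)

Fixpoint:
  val[0] = [-1,5]
  val[1] = [-4,4]
  val[2] = [-4,4]
  val[3] = [-4,5]
  val[4] = [-1,1]
  val[5] = [-4,5]
  val[6] = [-5,5]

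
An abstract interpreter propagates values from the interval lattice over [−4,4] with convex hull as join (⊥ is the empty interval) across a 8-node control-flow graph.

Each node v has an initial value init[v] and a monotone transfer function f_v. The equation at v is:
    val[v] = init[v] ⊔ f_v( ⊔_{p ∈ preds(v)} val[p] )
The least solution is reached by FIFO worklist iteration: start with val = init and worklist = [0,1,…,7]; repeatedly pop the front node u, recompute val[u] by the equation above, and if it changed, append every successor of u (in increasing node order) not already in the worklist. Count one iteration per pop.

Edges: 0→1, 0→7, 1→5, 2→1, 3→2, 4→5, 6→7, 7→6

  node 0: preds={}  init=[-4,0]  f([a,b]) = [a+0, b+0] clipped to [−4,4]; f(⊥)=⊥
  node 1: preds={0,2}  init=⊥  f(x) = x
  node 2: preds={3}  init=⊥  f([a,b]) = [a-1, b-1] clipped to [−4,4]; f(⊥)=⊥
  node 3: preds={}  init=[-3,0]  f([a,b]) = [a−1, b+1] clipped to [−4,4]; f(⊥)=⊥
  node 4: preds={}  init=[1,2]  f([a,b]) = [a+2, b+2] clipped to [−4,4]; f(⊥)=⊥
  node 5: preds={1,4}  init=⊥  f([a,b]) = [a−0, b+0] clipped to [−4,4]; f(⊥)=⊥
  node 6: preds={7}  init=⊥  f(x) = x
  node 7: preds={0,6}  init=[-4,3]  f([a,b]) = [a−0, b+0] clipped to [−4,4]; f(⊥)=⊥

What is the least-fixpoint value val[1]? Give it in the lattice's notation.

[-4,0]

Iteration log — 9 steps:
  step 1. node 0  ⊔preds=⊥  new=[-4,0]  stable
  step 2. node 1  ⊔preds=[-4,0]  new=[-4,0]  old=⊥  +wl: 
  step 3. node 2  ⊔preds=[-3,0]  new=[-4,-1]  old=⊥  +wl: 1
  step 4. node 3  ⊔preds=⊥  new=[-3,0]  stable
  step 5. node 4  ⊔preds=⊥  new=[1,2]  stable
  step 6. node 5  ⊔preds=[-4,2]  new=[-4,2]  old=⊥  +wl: 
  step 7. node 6  ⊔preds=[-4,3]  new=[-4,3]  old=⊥  +wl: 
  step 8. node 7  ⊔preds=[-4,3]  new=[-4,3]  stable
  step 9. node 1  ⊔preds=[-4,0]  new=[-4,0]  stable

Least fixpoint reached:
  node 0: [-4,0]
  node 1: [-4,0]
  node 2: [-4,-1]
  node 3: [-3,0]
  node 4: [1,2]
  node 5: [-4,2]
  node 6: [-4,3]
  node 7: [-4,3]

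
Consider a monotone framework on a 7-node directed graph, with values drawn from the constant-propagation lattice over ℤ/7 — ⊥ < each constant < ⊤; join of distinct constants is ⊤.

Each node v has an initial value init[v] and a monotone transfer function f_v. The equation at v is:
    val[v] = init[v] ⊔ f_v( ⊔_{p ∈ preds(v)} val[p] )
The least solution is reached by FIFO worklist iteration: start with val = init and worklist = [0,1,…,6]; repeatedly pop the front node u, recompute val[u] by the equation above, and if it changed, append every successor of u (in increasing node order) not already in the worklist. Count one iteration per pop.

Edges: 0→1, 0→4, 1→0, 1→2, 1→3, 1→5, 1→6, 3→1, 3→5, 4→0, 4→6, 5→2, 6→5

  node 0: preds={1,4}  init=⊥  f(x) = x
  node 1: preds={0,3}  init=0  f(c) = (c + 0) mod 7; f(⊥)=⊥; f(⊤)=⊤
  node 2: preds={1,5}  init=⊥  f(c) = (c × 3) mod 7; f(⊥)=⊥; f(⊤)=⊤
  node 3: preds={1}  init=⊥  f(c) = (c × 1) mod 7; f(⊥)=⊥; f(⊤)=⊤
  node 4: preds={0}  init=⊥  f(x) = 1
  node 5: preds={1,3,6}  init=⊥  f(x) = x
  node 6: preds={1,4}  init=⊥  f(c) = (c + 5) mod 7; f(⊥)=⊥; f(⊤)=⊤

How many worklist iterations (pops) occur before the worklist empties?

Trace (19 dequeues):
  [1] u=0 | in 0 | out 0 | prev ⊥ | push {}
  [2] u=1 | in 0 | out 0 | ==
  [3] u=2 | in 0 | out 0 | prev ⊥ | push {}
  [4] u=3 | in 0 | out 0 | prev ⊥ | push {1}
  [5] u=4 | in 0 | out 1 | prev ⊥ | push {0}
  [6] u=5 | in 0 | out 0 | prev ⊥ | push {2}
  [7] u=6 | in ⊤ | out ⊤ | prev ⊥ | push {5}
  [8] u=1 | in 0 | out 0 | ==
  [9] u=0 | in ⊤ | out ⊤ | prev 0 | push {1,4}
  [10] u=2 | in 0 | out 0 | ==
  [11] u=5 | in ⊤ | out ⊤ | prev 0 | push {2}
  [12] u=1 | in ⊤ | out ⊤ | prev 0 | push {0,3,5,6}
  [13] u=4 | in ⊤ | out 1 | ==
  [14] u=2 | in ⊤ | out ⊤ | prev 0 | push {}
  [15] u=0 | in ⊤ | out ⊤ | ==
  [16] u=3 | in ⊤ | out ⊤ | prev 0 | push {1}
  [17] u=5 | in ⊤ | out ⊤ | ==
  [18] u=6 | in ⊤ | out ⊤ | ==
  [19] u=1 | in ⊤ | out ⊤ | ==

Converged values:
  [0] ⊤
  [1] ⊤
  [2] ⊤
  [3] ⊤
  [4] 1
  [5] ⊤
  [6] ⊤

19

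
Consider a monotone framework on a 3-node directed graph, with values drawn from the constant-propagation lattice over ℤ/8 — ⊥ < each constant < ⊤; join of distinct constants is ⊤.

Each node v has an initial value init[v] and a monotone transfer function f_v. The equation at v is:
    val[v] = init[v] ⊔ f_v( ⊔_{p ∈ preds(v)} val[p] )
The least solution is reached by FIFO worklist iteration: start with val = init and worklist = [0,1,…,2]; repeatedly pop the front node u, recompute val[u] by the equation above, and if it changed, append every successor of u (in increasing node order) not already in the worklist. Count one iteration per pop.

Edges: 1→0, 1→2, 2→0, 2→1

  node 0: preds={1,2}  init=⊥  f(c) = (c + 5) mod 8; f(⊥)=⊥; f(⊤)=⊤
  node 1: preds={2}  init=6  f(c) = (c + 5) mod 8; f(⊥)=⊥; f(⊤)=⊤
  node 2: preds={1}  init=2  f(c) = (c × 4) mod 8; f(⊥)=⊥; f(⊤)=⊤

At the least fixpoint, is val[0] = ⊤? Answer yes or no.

Trace (5 dequeues):
  [1] u=0 | in ⊤ | out ⊤ | prev ⊥ | push {}
  [2] u=1 | in 2 | out ⊤ | prev 6 | push {0}
  [3] u=2 | in ⊤ | out ⊤ | prev 2 | push {1}
  [4] u=0 | in ⊤ | out ⊤ | ==
  [5] u=1 | in ⊤ | out ⊤ | ==

Converged values:
  [0] ⊤
  [1] ⊤
  [2] ⊤

yes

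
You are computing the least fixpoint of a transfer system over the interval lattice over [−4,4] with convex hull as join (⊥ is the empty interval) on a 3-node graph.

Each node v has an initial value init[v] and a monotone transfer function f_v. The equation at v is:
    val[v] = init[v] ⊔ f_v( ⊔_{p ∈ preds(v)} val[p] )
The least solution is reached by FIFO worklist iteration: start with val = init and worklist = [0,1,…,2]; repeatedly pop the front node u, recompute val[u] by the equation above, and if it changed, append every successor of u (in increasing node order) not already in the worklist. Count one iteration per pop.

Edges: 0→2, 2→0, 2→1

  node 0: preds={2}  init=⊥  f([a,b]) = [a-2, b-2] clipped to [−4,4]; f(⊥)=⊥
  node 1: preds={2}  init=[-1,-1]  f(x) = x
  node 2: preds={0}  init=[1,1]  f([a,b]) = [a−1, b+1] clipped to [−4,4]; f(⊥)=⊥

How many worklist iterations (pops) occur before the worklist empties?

Trace (8 dequeues):
  [1] u=0 | in [1,1] | out [-1,-1] | prev ⊥ | push {}
  [2] u=1 | in [1,1] | out [-1,1] | prev [-1,-1] | push {}
  [3] u=2 | in [-1,-1] | out [-2,1] | prev [1,1] | push {0,1}
  [4] u=0 | in [-2,1] | out [-4,-1] | prev [-1,-1] | push {2}
  [5] u=1 | in [-2,1] | out [-2,1] | prev [-1,1] | push {}
  [6] u=2 | in [-4,-1] | out [-4,1] | prev [-2,1] | push {0,1}
  [7] u=0 | in [-4,1] | out [-4,-1] | ==
  [8] u=1 | in [-4,1] | out [-4,1] | prev [-2,1] | push {}

Converged values:
  [0] [-4,-1]
  [1] [-4,1]
  [2] [-4,1]

8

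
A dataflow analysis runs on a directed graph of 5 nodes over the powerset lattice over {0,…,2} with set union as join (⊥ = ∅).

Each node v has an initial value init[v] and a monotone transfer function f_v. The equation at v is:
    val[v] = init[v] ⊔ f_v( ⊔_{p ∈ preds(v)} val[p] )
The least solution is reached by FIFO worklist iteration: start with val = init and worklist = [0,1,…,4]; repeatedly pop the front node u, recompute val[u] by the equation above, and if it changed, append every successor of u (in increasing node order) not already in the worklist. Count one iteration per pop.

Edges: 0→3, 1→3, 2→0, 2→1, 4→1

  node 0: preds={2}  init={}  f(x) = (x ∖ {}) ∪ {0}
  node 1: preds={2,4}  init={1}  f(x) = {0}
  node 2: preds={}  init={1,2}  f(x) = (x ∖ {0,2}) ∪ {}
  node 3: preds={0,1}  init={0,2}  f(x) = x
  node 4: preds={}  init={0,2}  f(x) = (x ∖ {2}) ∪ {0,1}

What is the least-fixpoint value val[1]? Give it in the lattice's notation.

{0,1}

Iteration log — 6 steps:
  step 1. node 0  ⊔preds={1,2}  new={0,1,2}  old={}  +wl: 
  step 2. node 1  ⊔preds={0,1,2}  new={0,1}  old={1}  +wl: 
  step 3. node 2  ⊔preds={}  new={1,2}  stable
  step 4. node 3  ⊔preds={0,1,2}  new={0,1,2}  old={0,2}  +wl: 
  step 5. node 4  ⊔preds={}  new={0,1,2}  old={0,2}  +wl: 1
  step 6. node 1  ⊔preds={0,1,2}  new={0,1}  stable

Least fixpoint reached:
  node 0: {0,1,2}
  node 1: {0,1}
  node 2: {1,2}
  node 3: {0,1,2}
  node 4: {0,1,2}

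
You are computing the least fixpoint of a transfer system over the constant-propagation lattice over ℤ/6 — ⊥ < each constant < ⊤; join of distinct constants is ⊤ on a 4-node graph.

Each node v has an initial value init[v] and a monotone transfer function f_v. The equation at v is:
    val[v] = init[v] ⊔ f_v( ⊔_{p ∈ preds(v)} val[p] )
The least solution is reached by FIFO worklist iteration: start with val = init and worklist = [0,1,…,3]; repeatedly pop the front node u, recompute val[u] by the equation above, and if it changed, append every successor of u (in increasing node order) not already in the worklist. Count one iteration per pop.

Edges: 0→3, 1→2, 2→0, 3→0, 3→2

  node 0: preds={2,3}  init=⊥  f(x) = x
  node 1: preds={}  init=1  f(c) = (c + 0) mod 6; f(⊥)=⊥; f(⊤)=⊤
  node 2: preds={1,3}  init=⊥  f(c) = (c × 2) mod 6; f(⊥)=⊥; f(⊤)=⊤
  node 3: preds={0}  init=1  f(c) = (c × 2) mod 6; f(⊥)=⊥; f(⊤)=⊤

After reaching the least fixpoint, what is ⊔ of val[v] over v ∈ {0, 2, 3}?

Iteration log — 8 steps:
  step 1. node 0  ⊔preds=1  new=1  old=⊥  +wl: 
  step 2. node 1  ⊔preds=⊥  new=1  stable
  step 3. node 2  ⊔preds=1  new=2  old=⊥  +wl: 0
  step 4. node 3  ⊔preds=1  new=⊤  old=1  +wl: 2
  step 5. node 0  ⊔preds=⊤  new=⊤  old=1  +wl: 3
  step 6. node 2  ⊔preds=⊤  new=⊤  old=2  +wl: 0
  step 7. node 3  ⊔preds=⊤  new=⊤  stable
  step 8. node 0  ⊔preds=⊤  new=⊤  stable

Least fixpoint reached:
  node 0: ⊤
  node 1: 1
  node 2: ⊤
  node 3: ⊤

⊤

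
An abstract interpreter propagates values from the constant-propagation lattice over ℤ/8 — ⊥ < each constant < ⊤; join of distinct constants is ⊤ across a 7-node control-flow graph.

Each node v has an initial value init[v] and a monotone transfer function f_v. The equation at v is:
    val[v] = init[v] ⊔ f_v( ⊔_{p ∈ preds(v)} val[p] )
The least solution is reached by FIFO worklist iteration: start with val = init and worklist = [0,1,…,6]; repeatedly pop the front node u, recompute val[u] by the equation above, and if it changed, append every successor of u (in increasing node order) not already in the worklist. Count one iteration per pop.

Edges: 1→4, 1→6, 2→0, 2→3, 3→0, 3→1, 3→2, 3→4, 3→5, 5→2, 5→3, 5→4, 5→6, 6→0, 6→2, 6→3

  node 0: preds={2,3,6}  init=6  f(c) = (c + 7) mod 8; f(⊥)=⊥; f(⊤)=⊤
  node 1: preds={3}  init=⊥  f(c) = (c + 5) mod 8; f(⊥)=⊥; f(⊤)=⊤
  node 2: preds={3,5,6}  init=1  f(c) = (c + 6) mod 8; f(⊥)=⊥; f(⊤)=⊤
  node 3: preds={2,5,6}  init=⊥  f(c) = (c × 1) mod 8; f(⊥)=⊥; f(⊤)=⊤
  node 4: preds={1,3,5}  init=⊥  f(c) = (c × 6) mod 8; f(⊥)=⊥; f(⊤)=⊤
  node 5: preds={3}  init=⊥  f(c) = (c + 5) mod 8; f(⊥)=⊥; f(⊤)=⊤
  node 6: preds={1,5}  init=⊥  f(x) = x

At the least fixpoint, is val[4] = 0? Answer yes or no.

no

Worklist (22 pops):
  #1 pop 0: in=1 → ⊤ (was 6); enqueue []
  #2 pop 1: in=⊥ → ⊥ (no change)
  #3 pop 2: in=⊥ → 1 (no change)
  #4 pop 3: in=1 → 1 (was ⊥); enqueue [0,1,2]
  #5 pop 4: in=1 → 6 (was ⊥); enqueue []
  #6 pop 5: in=1 → 6 (was ⊥); enqueue [3,4]
  #7 pop 6: in=6 → 6 (was ⊥); enqueue []
  #8 pop 0: in=⊤ → ⊤ (no change)
  #9 pop 1: in=1 → 6 (was ⊥); enqueue [6]
  #10 pop 2: in=⊤ → ⊤ (was 1); enqueue [0]
  #11 pop 3: in=⊤ → ⊤ (was 1); enqueue [1,2,5]
  #12 pop 4: in=⊤ → ⊤ (was 6); enqueue []
  #13 pop 6: in=6 → 6 (no change)
  #14 pop 0: in=⊤ → ⊤ (no change)
  #15 pop 1: in=⊤ → ⊤ (was 6); enqueue [4,6]
  #16 pop 2: in=⊤ → ⊤ (no change)
  #17 pop 5: in=⊤ → ⊤ (was 6); enqueue [2,3]
  #18 pop 4: in=⊤ → ⊤ (no change)
  #19 pop 6: in=⊤ → ⊤ (was 6); enqueue [0]
  #20 pop 2: in=⊤ → ⊤ (no change)
  #21 pop 3: in=⊤ → ⊤ (no change)
  #22 pop 0: in=⊤ → ⊤ (no change)

Fixpoint:
  val[0] = ⊤
  val[1] = ⊤
  val[2] = ⊤
  val[3] = ⊤
  val[4] = ⊤
  val[5] = ⊤
  val[6] = ⊤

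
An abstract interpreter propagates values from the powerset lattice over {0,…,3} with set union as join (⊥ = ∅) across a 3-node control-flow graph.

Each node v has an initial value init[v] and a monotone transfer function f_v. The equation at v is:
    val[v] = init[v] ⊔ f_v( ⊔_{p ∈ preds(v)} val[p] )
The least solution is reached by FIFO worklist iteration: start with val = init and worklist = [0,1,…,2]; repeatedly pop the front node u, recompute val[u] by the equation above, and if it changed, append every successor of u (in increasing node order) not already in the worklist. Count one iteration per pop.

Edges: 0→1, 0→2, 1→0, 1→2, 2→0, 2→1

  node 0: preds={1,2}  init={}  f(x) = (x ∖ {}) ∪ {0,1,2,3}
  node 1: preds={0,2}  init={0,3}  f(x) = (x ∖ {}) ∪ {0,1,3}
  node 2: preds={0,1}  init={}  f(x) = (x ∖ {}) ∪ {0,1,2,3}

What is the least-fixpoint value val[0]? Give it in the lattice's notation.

{0,1,2,3}

Trace (5 dequeues):
  [1] u=0 | in {0,3} | out {0,1,2,3} | prev {} | push {}
  [2] u=1 | in {0,1,2,3} | out {0,1,2,3} | prev {0,3} | push {0}
  [3] u=2 | in {0,1,2,3} | out {0,1,2,3} | prev {} | push {1}
  [4] u=0 | in {0,1,2,3} | out {0,1,2,3} | ==
  [5] u=1 | in {0,1,2,3} | out {0,1,2,3} | ==

Converged values:
  [0] {0,1,2,3}
  [1] {0,1,2,3}
  [2] {0,1,2,3}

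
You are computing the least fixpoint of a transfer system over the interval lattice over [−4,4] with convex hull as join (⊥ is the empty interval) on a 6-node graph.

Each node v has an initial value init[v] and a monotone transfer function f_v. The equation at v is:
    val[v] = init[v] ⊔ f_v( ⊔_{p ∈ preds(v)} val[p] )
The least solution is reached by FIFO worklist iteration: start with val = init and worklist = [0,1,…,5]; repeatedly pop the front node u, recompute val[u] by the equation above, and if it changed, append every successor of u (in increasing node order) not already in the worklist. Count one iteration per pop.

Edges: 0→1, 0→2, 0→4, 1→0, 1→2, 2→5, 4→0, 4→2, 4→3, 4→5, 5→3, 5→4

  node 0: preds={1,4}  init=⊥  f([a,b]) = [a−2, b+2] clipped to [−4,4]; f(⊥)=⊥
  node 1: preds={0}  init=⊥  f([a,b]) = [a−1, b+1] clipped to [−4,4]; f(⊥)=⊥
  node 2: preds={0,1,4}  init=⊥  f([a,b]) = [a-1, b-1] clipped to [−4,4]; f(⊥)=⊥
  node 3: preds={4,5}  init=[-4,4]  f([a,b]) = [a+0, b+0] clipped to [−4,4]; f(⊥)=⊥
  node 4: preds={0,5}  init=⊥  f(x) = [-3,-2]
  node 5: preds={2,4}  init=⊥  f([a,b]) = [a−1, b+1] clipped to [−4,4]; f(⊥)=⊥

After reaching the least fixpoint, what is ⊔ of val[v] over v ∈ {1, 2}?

[-4,4]

Iteration log — 26 steps:
  step 1. node 0  ⊔preds=⊥  new=⊥  stable
  step 2. node 1  ⊔preds=⊥  new=⊥  stable
  step 3. node 2  ⊔preds=⊥  new=⊥  stable
  step 4. node 3  ⊔preds=⊥  new=[-4,4]  stable
  step 5. node 4  ⊔preds=⊥  new=[-3,-2]  old=⊥  +wl: 0,2,3
  step 6. node 5  ⊔preds=[-3,-2]  new=[-4,-1]  old=⊥  +wl: 4
  step 7. node 0  ⊔preds=[-3,-2]  new=[-4,0]  old=⊥  +wl: 1
  step 8. node 2  ⊔preds=[-4,0]  new=[-4,-1]  old=⊥  +wl: 5
  step 9. node 3  ⊔preds=[-4,-1]  new=[-4,4]  stable
  step 10. node 4  ⊔preds=[-4,0]  new=[-3,-2]  stable
  step 11. node 1  ⊔preds=[-4,0]  new=[-4,1]  old=⊥  +wl: 0,2
  step 12. node 5  ⊔preds=[-4,-1]  new=[-4,0]  old=[-4,-1]  +wl: 3,4
  step 13. node 0  ⊔preds=[-4,1]  new=[-4,3]  old=[-4,0]  +wl: 1
  step 14. node 2  ⊔preds=[-4,3]  new=[-4,2]  old=[-4,-1]  +wl: 5
  step 15. node 3  ⊔preds=[-4,0]  new=[-4,4]  stable
  step 16. node 4  ⊔preds=[-4,3]  new=[-3,-2]  stable
  step 17. node 1  ⊔preds=[-4,3]  new=[-4,4]  old=[-4,1]  +wl: 0,2
  step 18. node 5  ⊔preds=[-4,2]  new=[-4,3]  old=[-4,0]  +wl: 3,4
  step 19. node 0  ⊔preds=[-4,4]  new=[-4,4]  old=[-4,3]  +wl: 1
  step 20. node 2  ⊔preds=[-4,4]  new=[-4,3]  old=[-4,2]  +wl: 5
  step 21. node 3  ⊔preds=[-4,3]  new=[-4,4]  stable
  step 22. node 4  ⊔preds=[-4,4]  new=[-3,-2]  stable
  step 23. node 1  ⊔preds=[-4,4]  new=[-4,4]  stable
  step 24. node 5  ⊔preds=[-4,3]  new=[-4,4]  old=[-4,3]  +wl: 3,4
  step 25. node 3  ⊔preds=[-4,4]  new=[-4,4]  stable
  step 26. node 4  ⊔preds=[-4,4]  new=[-3,-2]  stable

Least fixpoint reached:
  node 0: [-4,4]
  node 1: [-4,4]
  node 2: [-4,3]
  node 3: [-4,4]
  node 4: [-3,-2]
  node 5: [-4,4]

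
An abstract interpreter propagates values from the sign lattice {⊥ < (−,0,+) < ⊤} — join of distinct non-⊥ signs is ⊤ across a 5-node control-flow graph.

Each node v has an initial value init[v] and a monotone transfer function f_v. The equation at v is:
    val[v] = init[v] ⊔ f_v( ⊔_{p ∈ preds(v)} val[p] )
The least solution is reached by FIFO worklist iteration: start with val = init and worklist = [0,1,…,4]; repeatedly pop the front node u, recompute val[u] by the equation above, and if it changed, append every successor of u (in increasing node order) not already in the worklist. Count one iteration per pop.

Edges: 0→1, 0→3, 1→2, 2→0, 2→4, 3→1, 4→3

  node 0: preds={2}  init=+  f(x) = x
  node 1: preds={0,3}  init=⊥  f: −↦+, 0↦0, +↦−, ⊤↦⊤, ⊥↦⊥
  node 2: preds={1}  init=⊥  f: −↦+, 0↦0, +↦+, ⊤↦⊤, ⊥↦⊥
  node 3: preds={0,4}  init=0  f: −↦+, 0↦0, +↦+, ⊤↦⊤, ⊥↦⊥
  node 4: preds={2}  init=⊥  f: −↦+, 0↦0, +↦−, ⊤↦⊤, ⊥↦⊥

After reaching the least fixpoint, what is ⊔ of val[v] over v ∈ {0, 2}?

Trace (8 dequeues):
  [1] u=0 | in ⊥ | out + | ==
  [2] u=1 | in ⊤ | out ⊤ | prev ⊥ | push {}
  [3] u=2 | in ⊤ | out ⊤ | prev ⊥ | push {0}
  [4] u=3 | in + | out ⊤ | prev 0 | push {1}
  [5] u=4 | in ⊤ | out ⊤ | prev ⊥ | push {3}
  [6] u=0 | in ⊤ | out ⊤ | prev + | push {}
  [7] u=1 | in ⊤ | out ⊤ | ==
  [8] u=3 | in ⊤ | out ⊤ | ==

Converged values:
  [0] ⊤
  [1] ⊤
  [2] ⊤
  [3] ⊤
  [4] ⊤

⊤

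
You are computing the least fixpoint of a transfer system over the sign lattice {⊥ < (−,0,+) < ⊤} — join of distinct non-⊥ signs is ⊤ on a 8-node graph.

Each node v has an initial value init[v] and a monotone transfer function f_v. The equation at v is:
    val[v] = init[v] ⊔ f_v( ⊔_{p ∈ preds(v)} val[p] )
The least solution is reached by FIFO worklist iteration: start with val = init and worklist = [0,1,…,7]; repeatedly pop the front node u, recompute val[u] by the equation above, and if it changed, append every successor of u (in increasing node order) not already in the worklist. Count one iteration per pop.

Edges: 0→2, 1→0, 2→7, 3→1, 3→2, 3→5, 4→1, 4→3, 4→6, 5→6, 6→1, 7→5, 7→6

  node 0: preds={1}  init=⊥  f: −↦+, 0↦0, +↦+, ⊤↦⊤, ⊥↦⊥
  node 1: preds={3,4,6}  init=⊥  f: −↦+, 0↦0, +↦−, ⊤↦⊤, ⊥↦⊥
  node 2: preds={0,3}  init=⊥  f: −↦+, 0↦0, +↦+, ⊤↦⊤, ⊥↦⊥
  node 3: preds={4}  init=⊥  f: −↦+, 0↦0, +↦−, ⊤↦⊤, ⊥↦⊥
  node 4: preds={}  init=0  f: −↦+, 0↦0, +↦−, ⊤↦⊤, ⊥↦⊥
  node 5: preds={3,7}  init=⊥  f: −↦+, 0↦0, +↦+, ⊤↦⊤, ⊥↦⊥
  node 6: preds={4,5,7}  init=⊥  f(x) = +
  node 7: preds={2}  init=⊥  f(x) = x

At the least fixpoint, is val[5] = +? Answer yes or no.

Iteration log — 19 steps:
  step 1. node 0  ⊔preds=⊥  new=⊥  stable
  step 2. node 1  ⊔preds=0  new=0  old=⊥  +wl: 0
  step 3. node 2  ⊔preds=⊥  new=⊥  stable
  step 4. node 3  ⊔preds=0  new=0  old=⊥  +wl: 1,2
  step 5. node 4  ⊔preds=⊥  new=0  stable
  step 6. node 5  ⊔preds=0  new=0  old=⊥  +wl: 
  step 7. node 6  ⊔preds=0  new=+  old=⊥  +wl: 
  step 8. node 7  ⊔preds=⊥  new=⊥  stable
  step 9. node 0  ⊔preds=0  new=0  old=⊥  +wl: 
  step 10. node 1  ⊔preds=⊤  new=⊤  old=0  +wl: 0
  step 11. node 2  ⊔preds=0  new=0  old=⊥  +wl: 7
  step 12. node 0  ⊔preds=⊤  new=⊤  old=0  +wl: 2
  step 13. node 7  ⊔preds=0  new=0  old=⊥  +wl: 5,6
  step 14. node 2  ⊔preds=⊤  new=⊤  old=0  +wl: 7
  step 15. node 5  ⊔preds=0  new=0  stable
  step 16. node 6  ⊔preds=0  new=+  stable
  step 17. node 7  ⊔preds=⊤  new=⊤  old=0  +wl: 5,6
  step 18. node 5  ⊔preds=⊤  new=⊤  old=0  +wl: 
  step 19. node 6  ⊔preds=⊤  new=+  stable

Least fixpoint reached:
  node 0: ⊤
  node 1: ⊤
  node 2: ⊤
  node 3: 0
  node 4: 0
  node 5: ⊤
  node 6: +
  node 7: ⊤

no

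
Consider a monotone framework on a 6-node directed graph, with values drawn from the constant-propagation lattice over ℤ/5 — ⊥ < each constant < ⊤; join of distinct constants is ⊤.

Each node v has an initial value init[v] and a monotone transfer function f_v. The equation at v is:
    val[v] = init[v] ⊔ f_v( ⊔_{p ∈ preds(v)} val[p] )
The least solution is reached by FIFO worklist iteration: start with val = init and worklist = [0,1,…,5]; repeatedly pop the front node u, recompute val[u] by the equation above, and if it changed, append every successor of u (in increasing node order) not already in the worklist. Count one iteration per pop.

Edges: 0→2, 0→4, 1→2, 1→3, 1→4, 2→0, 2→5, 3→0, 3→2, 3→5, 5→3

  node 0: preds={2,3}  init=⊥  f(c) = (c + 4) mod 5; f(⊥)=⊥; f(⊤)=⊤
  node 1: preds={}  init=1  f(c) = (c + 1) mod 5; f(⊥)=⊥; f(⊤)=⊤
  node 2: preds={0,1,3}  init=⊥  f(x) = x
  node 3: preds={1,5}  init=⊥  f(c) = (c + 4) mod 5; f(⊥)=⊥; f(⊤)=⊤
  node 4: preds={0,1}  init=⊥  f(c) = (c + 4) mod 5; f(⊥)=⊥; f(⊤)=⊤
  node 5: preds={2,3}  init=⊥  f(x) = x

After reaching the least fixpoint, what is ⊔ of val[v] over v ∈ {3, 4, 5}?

Trace (13 dequeues):
  [1] u=0 | in ⊥ | out ⊥ | ==
  [2] u=1 | in ⊥ | out 1 | ==
  [3] u=2 | in 1 | out 1 | prev ⊥ | push {0}
  [4] u=3 | in 1 | out 0 | prev ⊥ | push {2}
  [5] u=4 | in 1 | out 0 | prev ⊥ | push {}
  [6] u=5 | in ⊤ | out ⊤ | prev ⊥ | push {3}
  [7] u=0 | in ⊤ | out ⊤ | prev ⊥ | push {4}
  [8] u=2 | in ⊤ | out ⊤ | prev 1 | push {0,5}
  [9] u=3 | in ⊤ | out ⊤ | prev 0 | push {2}
  [10] u=4 | in ⊤ | out ⊤ | prev 0 | push {}
  [11] u=0 | in ⊤ | out ⊤ | ==
  [12] u=5 | in ⊤ | out ⊤ | ==
  [13] u=2 | in ⊤ | out ⊤ | ==

Converged values:
  [0] ⊤
  [1] 1
  [2] ⊤
  [3] ⊤
  [4] ⊤
  [5] ⊤

⊤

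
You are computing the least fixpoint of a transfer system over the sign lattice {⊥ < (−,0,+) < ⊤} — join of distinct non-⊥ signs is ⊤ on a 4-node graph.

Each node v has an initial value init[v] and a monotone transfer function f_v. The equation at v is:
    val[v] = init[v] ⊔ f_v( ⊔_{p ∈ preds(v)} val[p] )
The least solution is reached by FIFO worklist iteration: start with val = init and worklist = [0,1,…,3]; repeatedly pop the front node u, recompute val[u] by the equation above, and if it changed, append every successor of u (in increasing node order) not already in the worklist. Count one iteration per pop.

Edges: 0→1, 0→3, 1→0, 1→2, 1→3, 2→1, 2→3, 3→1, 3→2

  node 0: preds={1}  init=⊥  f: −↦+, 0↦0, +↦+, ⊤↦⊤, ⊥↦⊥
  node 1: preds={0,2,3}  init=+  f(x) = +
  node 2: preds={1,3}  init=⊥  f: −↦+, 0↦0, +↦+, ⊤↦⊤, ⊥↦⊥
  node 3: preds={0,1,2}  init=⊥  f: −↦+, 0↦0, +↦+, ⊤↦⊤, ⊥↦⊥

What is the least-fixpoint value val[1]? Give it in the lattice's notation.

+

Trace (6 dequeues):
  [1] u=0 | in + | out + | prev ⊥ | push {}
  [2] u=1 | in + | out + | ==
  [3] u=2 | in + | out + | prev ⊥ | push {1}
  [4] u=3 | in + | out + | prev ⊥ | push {2}
  [5] u=1 | in + | out + | ==
  [6] u=2 | in + | out + | ==

Converged values:
  [0] +
  [1] +
  [2] +
  [3] +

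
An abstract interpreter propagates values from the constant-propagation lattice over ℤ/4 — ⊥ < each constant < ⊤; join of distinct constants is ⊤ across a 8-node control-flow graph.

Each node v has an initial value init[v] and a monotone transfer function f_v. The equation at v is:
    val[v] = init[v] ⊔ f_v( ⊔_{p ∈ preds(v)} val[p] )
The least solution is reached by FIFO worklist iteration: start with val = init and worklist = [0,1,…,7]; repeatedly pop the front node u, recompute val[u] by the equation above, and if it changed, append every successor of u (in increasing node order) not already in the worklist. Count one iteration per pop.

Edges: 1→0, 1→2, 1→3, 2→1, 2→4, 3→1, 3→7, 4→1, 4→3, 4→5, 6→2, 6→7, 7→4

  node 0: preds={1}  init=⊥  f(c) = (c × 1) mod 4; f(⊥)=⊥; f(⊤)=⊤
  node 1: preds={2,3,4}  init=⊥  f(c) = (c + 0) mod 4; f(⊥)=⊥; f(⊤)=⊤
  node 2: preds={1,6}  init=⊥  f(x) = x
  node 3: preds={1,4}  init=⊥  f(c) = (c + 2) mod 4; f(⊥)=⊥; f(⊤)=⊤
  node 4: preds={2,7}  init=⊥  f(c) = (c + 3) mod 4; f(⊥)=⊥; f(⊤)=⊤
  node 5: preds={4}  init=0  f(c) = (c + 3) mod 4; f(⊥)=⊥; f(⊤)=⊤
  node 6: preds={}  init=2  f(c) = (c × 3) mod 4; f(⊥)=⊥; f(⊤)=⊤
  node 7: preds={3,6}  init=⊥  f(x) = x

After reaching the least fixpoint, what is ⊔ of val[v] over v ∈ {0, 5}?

⊤

Iteration log — 19 steps:
  step 1. node 0  ⊔preds=⊥  new=⊥  stable
  step 2. node 1  ⊔preds=⊥  new=⊥  stable
  step 3. node 2  ⊔preds=2  new=2  old=⊥  +wl: 1
  step 4. node 3  ⊔preds=⊥  new=⊥  stable
  step 5. node 4  ⊔preds=2  new=1  old=⊥  +wl: 3
  step 6. node 5  ⊔preds=1  new=0  stable
  step 7. node 6  ⊔preds=⊥  new=2  stable
  step 8. node 7  ⊔preds=2  new=2  old=⊥  +wl: 4
  step 9. node 1  ⊔preds=⊤  new=⊤  old=⊥  +wl: 0,2
  step 10. node 3  ⊔preds=⊤  new=⊤  old=⊥  +wl: 1,7
  step 11. node 4  ⊔preds=2  new=1  stable
  step 12. node 0  ⊔preds=⊤  new=⊤  old=⊥  +wl: 
  step 13. node 2  ⊔preds=⊤  new=⊤  old=2  +wl: 4
  step 14. node 1  ⊔preds=⊤  new=⊤  stable
  step 15. node 7  ⊔preds=⊤  new=⊤  old=2  +wl: 
  step 16. node 4  ⊔preds=⊤  new=⊤  old=1  +wl: 1,3,5
  step 17. node 1  ⊔preds=⊤  new=⊤  stable
  step 18. node 3  ⊔preds=⊤  new=⊤  stable
  step 19. node 5  ⊔preds=⊤  new=⊤  old=0  +wl: 

Least fixpoint reached:
  node 0: ⊤
  node 1: ⊤
  node 2: ⊤
  node 3: ⊤
  node 4: ⊤
  node 5: ⊤
  node 6: 2
  node 7: ⊤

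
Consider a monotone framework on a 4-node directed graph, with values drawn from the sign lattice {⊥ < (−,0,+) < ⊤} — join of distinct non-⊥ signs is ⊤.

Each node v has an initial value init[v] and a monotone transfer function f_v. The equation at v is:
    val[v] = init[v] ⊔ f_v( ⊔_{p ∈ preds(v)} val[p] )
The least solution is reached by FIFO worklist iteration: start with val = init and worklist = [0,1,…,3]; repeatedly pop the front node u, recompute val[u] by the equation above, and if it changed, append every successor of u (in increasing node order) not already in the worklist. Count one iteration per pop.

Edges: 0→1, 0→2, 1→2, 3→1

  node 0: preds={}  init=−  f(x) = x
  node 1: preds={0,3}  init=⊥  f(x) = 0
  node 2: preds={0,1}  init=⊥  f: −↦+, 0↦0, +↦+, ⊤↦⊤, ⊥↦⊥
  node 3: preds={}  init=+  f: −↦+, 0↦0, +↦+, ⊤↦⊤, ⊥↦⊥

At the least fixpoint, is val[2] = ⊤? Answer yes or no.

Trace (4 dequeues):
  [1] u=0 | in ⊥ | out − | ==
  [2] u=1 | in ⊤ | out 0 | prev ⊥ | push {}
  [3] u=2 | in ⊤ | out ⊤ | prev ⊥ | push {}
  [4] u=3 | in ⊥ | out + | ==

Converged values:
  [0] −
  [1] 0
  [2] ⊤
  [3] +

yes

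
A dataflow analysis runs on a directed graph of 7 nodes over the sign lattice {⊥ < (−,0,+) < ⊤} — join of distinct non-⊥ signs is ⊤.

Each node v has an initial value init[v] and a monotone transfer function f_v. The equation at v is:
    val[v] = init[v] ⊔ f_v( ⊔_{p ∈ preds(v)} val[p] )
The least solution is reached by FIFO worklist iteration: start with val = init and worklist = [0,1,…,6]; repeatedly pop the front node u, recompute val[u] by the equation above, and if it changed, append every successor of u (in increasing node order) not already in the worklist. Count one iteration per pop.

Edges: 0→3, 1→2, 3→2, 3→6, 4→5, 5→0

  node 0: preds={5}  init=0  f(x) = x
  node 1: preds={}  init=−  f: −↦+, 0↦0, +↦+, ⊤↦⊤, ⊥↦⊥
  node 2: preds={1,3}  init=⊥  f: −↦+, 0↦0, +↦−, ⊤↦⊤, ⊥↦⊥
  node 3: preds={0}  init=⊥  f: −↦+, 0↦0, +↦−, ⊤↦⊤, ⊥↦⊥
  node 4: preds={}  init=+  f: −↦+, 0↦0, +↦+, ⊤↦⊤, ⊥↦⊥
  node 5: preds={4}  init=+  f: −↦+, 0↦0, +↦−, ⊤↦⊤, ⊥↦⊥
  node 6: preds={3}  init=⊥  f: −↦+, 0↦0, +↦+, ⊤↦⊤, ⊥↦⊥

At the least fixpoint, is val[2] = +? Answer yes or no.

no

Iteration log — 9 steps:
  step 1. node 0  ⊔preds=+  new=⊤  old=0  +wl: 
  step 2. node 1  ⊔preds=⊥  new=−  stable
  step 3. node 2  ⊔preds=−  new=+  old=⊥  +wl: 
  step 4. node 3  ⊔preds=⊤  new=⊤  old=⊥  +wl: 2
  step 5. node 4  ⊔preds=⊥  new=+  stable
  step 6. node 5  ⊔preds=+  new=⊤  old=+  +wl: 0
  step 7. node 6  ⊔preds=⊤  new=⊤  old=⊥  +wl: 
  step 8. node 2  ⊔preds=⊤  new=⊤  old=+  +wl: 
  step 9. node 0  ⊔preds=⊤  new=⊤  stable

Least fixpoint reached:
  node 0: ⊤
  node 1: −
  node 2: ⊤
  node 3: ⊤
  node 4: +
  node 5: ⊤
  node 6: ⊤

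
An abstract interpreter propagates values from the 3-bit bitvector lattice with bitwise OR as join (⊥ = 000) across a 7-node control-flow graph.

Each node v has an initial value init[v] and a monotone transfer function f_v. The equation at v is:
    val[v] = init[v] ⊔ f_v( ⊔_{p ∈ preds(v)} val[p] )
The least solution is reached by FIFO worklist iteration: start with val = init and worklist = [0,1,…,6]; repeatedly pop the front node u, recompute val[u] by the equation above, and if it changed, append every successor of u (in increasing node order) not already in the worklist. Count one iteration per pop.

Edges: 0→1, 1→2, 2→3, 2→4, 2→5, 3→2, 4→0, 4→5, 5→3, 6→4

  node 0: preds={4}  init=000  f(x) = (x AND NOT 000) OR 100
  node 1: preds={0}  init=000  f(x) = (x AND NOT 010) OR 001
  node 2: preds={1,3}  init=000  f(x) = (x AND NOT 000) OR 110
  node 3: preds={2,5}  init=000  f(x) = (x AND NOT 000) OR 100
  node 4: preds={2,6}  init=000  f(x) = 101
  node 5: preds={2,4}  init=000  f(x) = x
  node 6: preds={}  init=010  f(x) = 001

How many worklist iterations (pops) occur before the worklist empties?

Iteration log — 12 steps:
  step 1. node 0  ⊔preds=000  new=100  old=000  +wl: 
  step 2. node 1  ⊔preds=100  new=101  old=000  +wl: 
  step 3. node 2  ⊔preds=101  new=111  old=000  +wl: 
  step 4. node 3  ⊔preds=111  new=111  old=000  +wl: 2
  step 5. node 4  ⊔preds=111  new=101  old=000  +wl: 0
  step 6. node 5  ⊔preds=111  new=111  old=000  +wl: 3
  step 7. node 6  ⊔preds=000  new=011  old=010  +wl: 4
  step 8. node 2  ⊔preds=111  new=111  stable
  step 9. node 0  ⊔preds=101  new=101  old=100  +wl: 1
  step 10. node 3  ⊔preds=111  new=111  stable
  step 11. node 4  ⊔preds=111  new=101  stable
  step 12. node 1  ⊔preds=101  new=101  stable

Least fixpoint reached:
  node 0: 101
  node 1: 101
  node 2: 111
  node 3: 111
  node 4: 101
  node 5: 111
  node 6: 011

12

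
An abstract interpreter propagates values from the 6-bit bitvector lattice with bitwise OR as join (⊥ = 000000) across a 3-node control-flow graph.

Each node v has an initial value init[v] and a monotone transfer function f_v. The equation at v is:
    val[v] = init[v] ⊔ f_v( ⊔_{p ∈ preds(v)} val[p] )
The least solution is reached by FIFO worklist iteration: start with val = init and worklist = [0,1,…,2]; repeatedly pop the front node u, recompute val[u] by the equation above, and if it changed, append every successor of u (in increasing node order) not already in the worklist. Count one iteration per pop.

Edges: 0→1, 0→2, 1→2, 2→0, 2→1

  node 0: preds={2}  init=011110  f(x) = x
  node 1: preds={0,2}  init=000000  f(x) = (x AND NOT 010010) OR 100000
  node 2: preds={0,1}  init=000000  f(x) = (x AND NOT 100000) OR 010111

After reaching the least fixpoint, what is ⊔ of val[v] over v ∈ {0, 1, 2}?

Iteration log — 6 steps:
  step 1. node 0  ⊔preds=000000  new=011110  stable
  step 2. node 1  ⊔preds=011110  new=101100  old=000000  +wl: 
  step 3. node 2  ⊔preds=111110  new=011111  old=000000  +wl: 0,1
  step 4. node 0  ⊔preds=011111  new=011111  old=011110  +wl: 2
  step 5. node 1  ⊔preds=011111  new=101101  old=101100  +wl: 
  step 6. node 2  ⊔preds=111111  new=011111  stable

Least fixpoint reached:
  node 0: 011111
  node 1: 101101
  node 2: 011111

111111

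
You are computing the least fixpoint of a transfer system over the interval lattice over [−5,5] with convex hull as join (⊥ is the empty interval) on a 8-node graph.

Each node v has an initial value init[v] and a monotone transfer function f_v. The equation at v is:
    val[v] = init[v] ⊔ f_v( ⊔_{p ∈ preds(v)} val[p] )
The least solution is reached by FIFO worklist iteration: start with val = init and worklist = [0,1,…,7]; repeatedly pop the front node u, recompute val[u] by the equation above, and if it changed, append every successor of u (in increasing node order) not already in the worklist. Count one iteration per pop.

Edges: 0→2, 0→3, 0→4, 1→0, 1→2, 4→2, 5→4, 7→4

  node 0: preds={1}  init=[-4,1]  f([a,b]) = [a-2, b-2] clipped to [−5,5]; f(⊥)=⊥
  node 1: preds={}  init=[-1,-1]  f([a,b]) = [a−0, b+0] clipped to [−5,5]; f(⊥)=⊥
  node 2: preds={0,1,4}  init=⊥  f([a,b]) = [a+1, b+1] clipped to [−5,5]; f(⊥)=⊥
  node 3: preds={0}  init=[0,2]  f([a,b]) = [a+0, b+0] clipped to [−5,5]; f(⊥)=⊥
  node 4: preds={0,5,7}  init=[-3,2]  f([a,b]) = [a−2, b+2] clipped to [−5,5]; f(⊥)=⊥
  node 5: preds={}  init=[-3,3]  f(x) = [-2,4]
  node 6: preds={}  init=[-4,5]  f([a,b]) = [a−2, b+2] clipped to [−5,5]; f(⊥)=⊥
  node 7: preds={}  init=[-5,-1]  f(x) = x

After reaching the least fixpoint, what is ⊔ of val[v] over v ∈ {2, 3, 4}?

Worklist (10 pops):
  #1 pop 0: in=[-1,-1] → [-4,1] (no change)
  #2 pop 1: in=⊥ → [-1,-1] (no change)
  #3 pop 2: in=[-4,2] → [-3,3] (was ⊥); enqueue []
  #4 pop 3: in=[-4,1] → [-4,2] (was [0,2]); enqueue []
  #5 pop 4: in=[-5,3] → [-5,5] (was [-3,2]); enqueue [2]
  #6 pop 5: in=⊥ → [-3,4] (was [-3,3]); enqueue [4]
  #7 pop 6: in=⊥ → [-4,5] (no change)
  #8 pop 7: in=⊥ → [-5,-1] (no change)
  #9 pop 2: in=[-5,5] → [-4,5] (was [-3,3]); enqueue []
  #10 pop 4: in=[-5,4] → [-5,5] (no change)

Fixpoint:
  val[0] = [-4,1]
  val[1] = [-1,-1]
  val[2] = [-4,5]
  val[3] = [-4,2]
  val[4] = [-5,5]
  val[5] = [-3,4]
  val[6] = [-4,5]
  val[7] = [-5,-1]

[-5,5]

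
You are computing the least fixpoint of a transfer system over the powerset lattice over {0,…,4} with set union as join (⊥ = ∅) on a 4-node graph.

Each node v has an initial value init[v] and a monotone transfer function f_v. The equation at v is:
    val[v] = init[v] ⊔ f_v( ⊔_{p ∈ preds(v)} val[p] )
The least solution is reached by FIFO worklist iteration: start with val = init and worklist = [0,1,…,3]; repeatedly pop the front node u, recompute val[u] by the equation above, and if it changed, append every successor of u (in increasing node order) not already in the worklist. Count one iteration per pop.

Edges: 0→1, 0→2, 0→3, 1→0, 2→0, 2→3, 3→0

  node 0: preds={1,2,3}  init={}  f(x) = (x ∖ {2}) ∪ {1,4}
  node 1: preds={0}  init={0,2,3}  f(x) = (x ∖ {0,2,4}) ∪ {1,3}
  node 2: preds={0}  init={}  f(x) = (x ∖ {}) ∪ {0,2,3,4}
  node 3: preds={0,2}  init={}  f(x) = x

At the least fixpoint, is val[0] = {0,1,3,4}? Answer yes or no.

yes

Iteration log — 5 steps:
  step 1. node 0  ⊔preds={0,2,3}  new={0,1,3,4}  old={}  +wl: 
  step 2. node 1  ⊔preds={0,1,3,4}  new={0,1,2,3}  old={0,2,3}  +wl: 0
  step 3. node 2  ⊔preds={0,1,3,4}  new={0,1,2,3,4}  old={}  +wl: 
  step 4. node 3  ⊔preds={0,1,2,3,4}  new={0,1,2,3,4}  old={}  +wl: 
  step 5. node 0  ⊔preds={0,1,2,3,4}  new={0,1,3,4}  stable

Least fixpoint reached:
  node 0: {0,1,3,4}
  node 1: {0,1,2,3}
  node 2: {0,1,2,3,4}
  node 3: {0,1,2,3,4}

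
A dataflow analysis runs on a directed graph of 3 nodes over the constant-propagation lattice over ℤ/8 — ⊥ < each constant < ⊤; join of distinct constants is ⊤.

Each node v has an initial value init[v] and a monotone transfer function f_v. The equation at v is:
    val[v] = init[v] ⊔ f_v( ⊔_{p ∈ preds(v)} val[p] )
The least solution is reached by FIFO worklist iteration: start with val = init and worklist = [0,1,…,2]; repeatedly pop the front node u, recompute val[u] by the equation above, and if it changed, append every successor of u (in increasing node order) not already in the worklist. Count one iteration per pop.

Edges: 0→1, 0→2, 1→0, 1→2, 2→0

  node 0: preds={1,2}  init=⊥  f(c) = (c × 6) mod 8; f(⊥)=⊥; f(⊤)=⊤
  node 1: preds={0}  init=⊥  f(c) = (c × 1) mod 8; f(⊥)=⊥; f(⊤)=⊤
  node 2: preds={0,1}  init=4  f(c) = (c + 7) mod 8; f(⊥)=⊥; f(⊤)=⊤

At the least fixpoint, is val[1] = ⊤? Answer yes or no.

Worklist (7 pops):
  #1 pop 0: in=4 → 0 (was ⊥); enqueue []
  #2 pop 1: in=0 → 0 (was ⊥); enqueue [0]
  #3 pop 2: in=0 → ⊤ (was 4); enqueue []
  #4 pop 0: in=⊤ → ⊤ (was 0); enqueue [1,2]
  #5 pop 1: in=⊤ → ⊤ (was 0); enqueue [0]
  #6 pop 2: in=⊤ → ⊤ (no change)
  #7 pop 0: in=⊤ → ⊤ (no change)

Fixpoint:
  val[0] = ⊤
  val[1] = ⊤
  val[2] = ⊤

yes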